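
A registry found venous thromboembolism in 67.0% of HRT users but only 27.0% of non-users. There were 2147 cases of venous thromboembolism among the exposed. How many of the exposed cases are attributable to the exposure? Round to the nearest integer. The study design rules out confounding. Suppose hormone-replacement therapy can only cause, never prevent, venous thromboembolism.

about 1282 cases

p₁ = 0.67, p₀ = 0.27.
PN = (p₁ − p₀)/p₁ = (0.67 − 0.27) / 0.67 ≈ 0.59701.
Attributable cases ≈ PN × (exposed cases) = 0.59701 × 2147 ≈ 1281.79.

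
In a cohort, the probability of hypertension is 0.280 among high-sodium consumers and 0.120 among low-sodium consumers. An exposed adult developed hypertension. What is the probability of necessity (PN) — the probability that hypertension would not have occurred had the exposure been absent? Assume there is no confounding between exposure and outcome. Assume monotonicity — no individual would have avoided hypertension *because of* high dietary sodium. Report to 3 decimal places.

PN ≈ 0.571

Let p₁ = 0.28, p₀ = 0.12.
Under exogeneity and monotonicity, PN = (p₁ − p₀) / p₁.
PN = (0.28 − 0.12) / 0.28 = 0.16 / 0.28 ≈ 0.5714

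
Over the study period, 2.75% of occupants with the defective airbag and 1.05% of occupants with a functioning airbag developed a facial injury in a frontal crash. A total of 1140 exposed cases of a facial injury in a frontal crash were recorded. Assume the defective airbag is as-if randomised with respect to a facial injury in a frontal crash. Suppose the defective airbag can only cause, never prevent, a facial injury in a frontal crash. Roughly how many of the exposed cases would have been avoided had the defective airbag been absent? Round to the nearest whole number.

about 705 cases

p₁ = 0.0275, p₀ = 0.0105.
PN = (p₁ − p₀)/p₁ = (0.0275 − 0.0105) / 0.0275 ≈ 0.61818.
Attributable cases ≈ PN × (exposed cases) = 0.61818 × 1140 ≈ 704.73.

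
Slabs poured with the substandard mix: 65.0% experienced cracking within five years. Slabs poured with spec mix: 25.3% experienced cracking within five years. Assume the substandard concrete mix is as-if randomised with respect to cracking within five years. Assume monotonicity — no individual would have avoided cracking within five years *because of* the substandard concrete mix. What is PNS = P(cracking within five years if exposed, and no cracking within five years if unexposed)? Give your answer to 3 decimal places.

p₁ = 0.65, p₀ = 0.253.
Under exogeneity and monotonicity, PNS = p₁ − p₀.
PNS = 0.65 − 0.253 = 0.397

PNS ≈ 0.397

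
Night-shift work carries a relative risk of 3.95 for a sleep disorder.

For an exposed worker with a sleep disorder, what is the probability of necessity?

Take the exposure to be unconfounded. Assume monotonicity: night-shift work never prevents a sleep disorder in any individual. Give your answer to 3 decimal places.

Under exogeneity and monotonicity, PN = (RR − 1) / RR = 1 − 1/RR.
PN = (3.95 − 1) / 3.95 = 2.95 / 3.95 ≈ 0.7468

PN ≈ 0.747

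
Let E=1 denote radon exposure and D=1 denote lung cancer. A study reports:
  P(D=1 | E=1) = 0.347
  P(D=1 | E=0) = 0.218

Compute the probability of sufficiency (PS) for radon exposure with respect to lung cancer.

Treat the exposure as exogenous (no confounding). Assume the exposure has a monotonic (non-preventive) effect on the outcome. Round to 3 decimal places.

PS ≈ 0.165

Let p₁ = 0.347, p₀ = 0.218.
Under exogeneity and monotonicity, PS = (p₁ − p₀) / (1 − p₀).
PS = (0.347 − 0.218) / (1 − 0.218) = 0.129 / 0.782 ≈ 0.1650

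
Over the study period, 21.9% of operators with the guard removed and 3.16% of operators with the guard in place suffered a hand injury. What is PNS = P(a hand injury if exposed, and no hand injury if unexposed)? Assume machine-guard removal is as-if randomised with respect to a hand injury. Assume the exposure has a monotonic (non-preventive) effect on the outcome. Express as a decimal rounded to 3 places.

PNS ≈ 0.187

p₁ = 0.219, p₀ = 0.0316.
Under exogeneity and monotonicity, PNS = p₁ − p₀.
PNS = 0.219 − 0.0316 = 0.1874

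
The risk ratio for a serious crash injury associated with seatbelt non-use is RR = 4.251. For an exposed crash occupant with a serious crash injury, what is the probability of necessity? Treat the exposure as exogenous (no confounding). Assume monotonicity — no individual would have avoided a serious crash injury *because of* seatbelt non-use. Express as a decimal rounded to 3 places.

PN ≈ 0.765

Under exogeneity and monotonicity, PN = (RR − 1) / RR = 1 − 1/RR.
PN = (4.251 − 1) / 4.251 = 3.251 / 4.251 ≈ 0.7648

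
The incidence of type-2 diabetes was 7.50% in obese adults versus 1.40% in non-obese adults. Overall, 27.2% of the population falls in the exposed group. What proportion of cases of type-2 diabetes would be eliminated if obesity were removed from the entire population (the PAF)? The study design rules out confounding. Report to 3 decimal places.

p₁ = 0.075, p₀ = 0.014.
Overall risk P(Y=1) = π·p₁ + (1−π)·p₀ = 0.272×0.075 + 0.728×0.014 = 0.030592.
Under exogeneity, PAF = [P(Y=1) − p₀] / P(Y=1).
PAF = (0.030592 − 0.014) / 0.030592 ≈ 0.5424

PAF ≈ 0.542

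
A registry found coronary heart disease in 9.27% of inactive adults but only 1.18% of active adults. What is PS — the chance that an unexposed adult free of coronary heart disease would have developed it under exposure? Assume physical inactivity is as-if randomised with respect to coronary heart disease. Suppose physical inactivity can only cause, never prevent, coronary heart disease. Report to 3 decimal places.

PS ≈ 0.082

p₁ = 0.0927, p₀ = 0.0118.
Under exogeneity and monotonicity, PS = (p₁ − p₀) / (1 − p₀).
PS = (0.0927 − 0.0118) / (1 − 0.0118) = 0.0809 / 0.9882 ≈ 0.0819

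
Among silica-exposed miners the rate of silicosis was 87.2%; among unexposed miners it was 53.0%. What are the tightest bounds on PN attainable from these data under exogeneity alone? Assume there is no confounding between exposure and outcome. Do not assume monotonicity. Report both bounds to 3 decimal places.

0.392 ≤ PN ≤ 0.539

p₁ = 0.872, p₀ = 0.53.
Under exogeneity alone the bounds on PN are max{0,(p₁−p₀)/p₁} ≤ PN ≤ min{1,(1−p₀)/p₁}.
  lower = (p₁ − p₀)/p₁ = 0.342 / 0.872 ≈ 0.3922
  upper = min{1, (1 − p₀)/p₁} = 0.47 / 0.872 ≈ 0.5390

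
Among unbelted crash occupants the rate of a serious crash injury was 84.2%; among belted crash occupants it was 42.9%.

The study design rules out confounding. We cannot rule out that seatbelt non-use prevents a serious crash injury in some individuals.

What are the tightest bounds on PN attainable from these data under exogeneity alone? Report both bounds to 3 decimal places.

p₁ = 0.842, p₀ = 0.429.
Under exogeneity alone the bounds on PN are max{0,(p₁−p₀)/p₁} ≤ PN ≤ min{1,(1−p₀)/p₁}.
  lower = (p₁ − p₀)/p₁ = 0.413 / 0.842 ≈ 0.4905
  upper = min{1, (1 − p₀)/p₁} = 0.571 / 0.842 ≈ 0.6781

0.490 ≤ PN ≤ 0.678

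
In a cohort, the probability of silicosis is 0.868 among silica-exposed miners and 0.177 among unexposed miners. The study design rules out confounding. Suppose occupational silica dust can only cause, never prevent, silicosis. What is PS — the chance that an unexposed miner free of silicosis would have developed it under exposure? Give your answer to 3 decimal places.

Let p₁ = 0.868, p₀ = 0.177.
Under exogeneity and monotonicity, PS = (p₁ − p₀) / (1 − p₀).
PS = (0.868 − 0.177) / (1 − 0.177) = 0.691 / 0.823 ≈ 0.8396

PS ≈ 0.840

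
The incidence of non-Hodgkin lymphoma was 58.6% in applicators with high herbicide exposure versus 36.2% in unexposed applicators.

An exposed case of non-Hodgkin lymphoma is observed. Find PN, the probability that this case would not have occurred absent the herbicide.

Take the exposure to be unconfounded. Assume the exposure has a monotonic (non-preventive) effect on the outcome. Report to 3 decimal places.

p₁ = 0.586, p₀ = 0.362.
Under exogeneity and monotonicity, PN = (p₁ − p₀) / p₁.
PN = (0.586 − 0.362) / 0.586 = 0.224 / 0.586 ≈ 0.3823

PN ≈ 0.382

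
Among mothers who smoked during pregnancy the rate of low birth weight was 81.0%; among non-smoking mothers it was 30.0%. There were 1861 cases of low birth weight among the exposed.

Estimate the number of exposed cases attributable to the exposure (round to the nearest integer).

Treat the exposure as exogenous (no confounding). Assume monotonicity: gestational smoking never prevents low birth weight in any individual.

p₁ = 0.81, p₀ = 0.3.
PN = (p₁ − p₀)/p₁ = (0.81 − 0.3) / 0.81 ≈ 0.62963.
Attributable cases ≈ PN × (exposed cases) = 0.62963 × 1861 ≈ 1171.74.

about 1172 cases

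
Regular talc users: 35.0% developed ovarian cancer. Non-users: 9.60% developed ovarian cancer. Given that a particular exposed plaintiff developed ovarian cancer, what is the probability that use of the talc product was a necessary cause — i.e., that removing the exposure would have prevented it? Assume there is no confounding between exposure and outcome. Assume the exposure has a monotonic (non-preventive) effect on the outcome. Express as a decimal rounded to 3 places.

p₁ = 0.35, p₀ = 0.096.
Under exogeneity and monotonicity, PN = (p₁ − p₀) / p₁.
PN = (0.35 − 0.096) / 0.35 = 0.254 / 0.35 ≈ 0.7257

PN ≈ 0.726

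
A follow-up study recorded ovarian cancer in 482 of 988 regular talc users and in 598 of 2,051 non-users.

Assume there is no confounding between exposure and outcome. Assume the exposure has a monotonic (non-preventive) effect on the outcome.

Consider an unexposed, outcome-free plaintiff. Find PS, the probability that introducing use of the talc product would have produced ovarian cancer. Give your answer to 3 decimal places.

p₁ = P(outcome | exposed) = 482/988 = 0.48785
p₀ = P(outcome | unexposed) = 598/2051 = 0.29157
Under exogeneity and monotonicity, PS = (p₁ − p₀) / (1 − p₀).
PS = (0.48785 − 0.29157) / (1 − 0.29157) = 0.19629 / 0.70843 ≈ 0.2771

PS ≈ 0.277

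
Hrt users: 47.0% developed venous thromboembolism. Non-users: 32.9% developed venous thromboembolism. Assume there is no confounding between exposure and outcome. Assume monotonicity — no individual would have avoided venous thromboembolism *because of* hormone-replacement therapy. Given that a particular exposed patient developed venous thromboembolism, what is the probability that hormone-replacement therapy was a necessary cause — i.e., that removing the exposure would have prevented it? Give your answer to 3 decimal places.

p₁ = 0.47, p₀ = 0.329.
Under exogeneity and monotonicity, PN = (p₁ − p₀) / p₁.
PN = (0.47 − 0.329) / 0.47 = 0.141 / 0.47 ≈ 0.3000

PN ≈ 0.300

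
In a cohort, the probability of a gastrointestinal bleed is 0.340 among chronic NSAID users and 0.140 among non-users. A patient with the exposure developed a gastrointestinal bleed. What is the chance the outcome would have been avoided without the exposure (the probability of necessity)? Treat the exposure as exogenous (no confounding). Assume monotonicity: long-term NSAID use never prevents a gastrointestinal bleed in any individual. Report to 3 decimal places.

Let p₁ = 0.34, p₀ = 0.14.
Under exogeneity and monotonicity, PN = (p₁ − p₀) / p₁.
PN = (0.34 − 0.14) / 0.34 = 0.2 / 0.34 ≈ 0.5882

PN ≈ 0.588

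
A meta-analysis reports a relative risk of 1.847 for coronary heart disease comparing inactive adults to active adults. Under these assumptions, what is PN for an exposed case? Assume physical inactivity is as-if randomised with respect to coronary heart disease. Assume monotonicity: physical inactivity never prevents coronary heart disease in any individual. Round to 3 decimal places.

Under exogeneity and monotonicity, PN = (RR − 1) / RR = 1 − 1/RR.
PN = (1.847 − 1) / 1.847 = 0.847 / 1.847 ≈ 0.4586

PN ≈ 0.459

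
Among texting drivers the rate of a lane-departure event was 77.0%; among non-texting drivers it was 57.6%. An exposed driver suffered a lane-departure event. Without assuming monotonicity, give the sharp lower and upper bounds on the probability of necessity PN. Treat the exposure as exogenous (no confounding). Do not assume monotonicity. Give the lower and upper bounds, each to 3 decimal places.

0.252 ≤ PN ≤ 0.551

p₁ = 0.77, p₀ = 0.576.
Under exogeneity alone the bounds on PN are max{0,(p₁−p₀)/p₁} ≤ PN ≤ min{1,(1−p₀)/p₁}.
  lower = (p₁ − p₀)/p₁ = 0.194 / 0.77 ≈ 0.2519
  upper = min{1, (1 − p₀)/p₁} = 0.424 / 0.77 ≈ 0.5506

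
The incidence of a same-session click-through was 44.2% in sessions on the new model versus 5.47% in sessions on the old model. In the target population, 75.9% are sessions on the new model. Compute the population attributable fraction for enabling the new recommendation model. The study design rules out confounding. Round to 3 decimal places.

p₁ = 0.442, p₀ = 0.0547.
Overall risk P(Y=1) = π·p₁ + (1−π)·p₀ = 0.759×0.442 + 0.241×0.0547 = 0.34866.
Under exogeneity, PAF = [P(Y=1) − p₀] / P(Y=1).
PAF = (0.34866 − 0.0547) / 0.34866 ≈ 0.8431

PAF ≈ 0.843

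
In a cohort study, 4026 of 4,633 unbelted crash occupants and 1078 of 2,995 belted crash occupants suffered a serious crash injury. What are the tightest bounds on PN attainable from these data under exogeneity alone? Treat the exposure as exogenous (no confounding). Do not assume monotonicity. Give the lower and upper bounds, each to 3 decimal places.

0.586 ≤ PN ≤ 0.737

p₁ = P(outcome | exposed) = 4026/4633 = 0.86898
p₀ = P(outcome | unexposed) = 1078/2995 = 0.35993
Under exogeneity alone the bounds on PN are max{0,(p₁−p₀)/p₁} ≤ PN ≤ min{1,(1−p₀)/p₁}.
  lower = (p₁ − p₀)/p₁ = 0.50905 / 0.86898 ≈ 0.5858
  upper = min{1, (1 − p₀)/p₁} = 0.64007 / 0.86898 ≈ 0.7366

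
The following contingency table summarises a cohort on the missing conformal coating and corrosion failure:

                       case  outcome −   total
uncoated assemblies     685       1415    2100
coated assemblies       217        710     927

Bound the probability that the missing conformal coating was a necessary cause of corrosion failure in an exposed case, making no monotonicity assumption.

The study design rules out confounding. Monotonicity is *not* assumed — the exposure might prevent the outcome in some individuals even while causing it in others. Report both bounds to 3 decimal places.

p₁ = P(outcome | exposed) = 685/2100 = 0.32619
p₀ = P(outcome | unexposed) = 217/927 = 0.23409
Under exogeneity alone the bounds on PN are max{0,(p₁−p₀)/p₁} ≤ PN ≤ min{1,(1−p₀)/p₁}.
  lower = (p₁ − p₀)/p₁ = 0.092102 / 0.32619 ≈ 0.2824
  upper = min{1, (1 − p₀)/p₁} = 0.76591 / 0.32619 ≈ 2.3480 → capped at 1

0.282 ≤ PN ≤ 1.000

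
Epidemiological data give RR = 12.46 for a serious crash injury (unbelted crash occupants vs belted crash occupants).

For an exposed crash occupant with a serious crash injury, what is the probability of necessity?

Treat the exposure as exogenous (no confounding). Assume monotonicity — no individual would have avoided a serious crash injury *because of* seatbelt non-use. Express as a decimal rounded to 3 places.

Under exogeneity and monotonicity, PN = (RR − 1) / RR = 1 − 1/RR.
PN = (12.46 − 1) / 12.46 = 11.46 / 12.46 ≈ 0.9197

PN ≈ 0.920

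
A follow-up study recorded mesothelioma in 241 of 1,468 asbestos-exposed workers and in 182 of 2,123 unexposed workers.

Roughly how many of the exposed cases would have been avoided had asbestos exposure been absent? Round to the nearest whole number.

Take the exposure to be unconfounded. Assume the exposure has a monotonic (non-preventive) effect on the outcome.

about 115 cases

p₁ = P(outcome | exposed) = 241/1468 = 0.16417
p₀ = P(outcome | unexposed) = 182/2123 = 0.085728
PN = (p₁ − p₀)/p₁ = (0.16417 − 0.085728) / 0.16417 ≈ 0.47781.
Attributable cases ≈ PN × (exposed cases) = 0.47781 × 241 ≈ 115.15.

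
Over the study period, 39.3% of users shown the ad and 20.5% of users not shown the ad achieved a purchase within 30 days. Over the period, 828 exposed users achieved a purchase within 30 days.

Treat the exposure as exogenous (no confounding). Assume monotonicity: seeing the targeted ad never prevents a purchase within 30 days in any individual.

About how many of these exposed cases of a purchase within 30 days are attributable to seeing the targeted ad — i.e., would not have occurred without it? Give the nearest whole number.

p₁ = 0.393, p₀ = 0.205.
PN = (p₁ − p₀)/p₁ = (0.393 − 0.205) / 0.393 ≈ 0.47837.
Attributable cases ≈ PN × (exposed cases) = 0.47837 × 828 ≈ 396.09.

about 396 cases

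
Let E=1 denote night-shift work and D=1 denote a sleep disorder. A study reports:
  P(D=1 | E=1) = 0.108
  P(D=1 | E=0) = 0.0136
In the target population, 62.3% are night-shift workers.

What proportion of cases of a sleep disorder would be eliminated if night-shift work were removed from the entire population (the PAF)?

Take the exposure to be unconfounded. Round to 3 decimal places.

PAF ≈ 0.812

Let p₁ = 0.108, p₀ = 0.0136.
Overall risk P(Y=1) = π·p₁ + (1−π)·p₀ = 0.623×0.108 + 0.377×0.0136 = 0.072411.
Under exogeneity, PAF = [P(Y=1) − p₀] / P(Y=1).
PAF = (0.072411 − 0.0136) / 0.072411 ≈ 0.8122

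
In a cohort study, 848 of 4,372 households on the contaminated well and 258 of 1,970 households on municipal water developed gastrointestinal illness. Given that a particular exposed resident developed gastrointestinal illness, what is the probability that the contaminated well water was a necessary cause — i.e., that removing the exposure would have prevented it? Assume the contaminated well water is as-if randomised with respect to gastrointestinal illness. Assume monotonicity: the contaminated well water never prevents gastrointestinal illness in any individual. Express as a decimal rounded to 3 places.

PN ≈ 0.325

p₁ = P(outcome | exposed) = 848/4372 = 0.19396
p₀ = P(outcome | unexposed) = 258/1970 = 0.13096
Under exogeneity and monotonicity, PN = (p₁ − p₀) / p₁.
PN = (0.19396 − 0.13096) / 0.19396 = 0.062997 / 0.19396 ≈ 0.3248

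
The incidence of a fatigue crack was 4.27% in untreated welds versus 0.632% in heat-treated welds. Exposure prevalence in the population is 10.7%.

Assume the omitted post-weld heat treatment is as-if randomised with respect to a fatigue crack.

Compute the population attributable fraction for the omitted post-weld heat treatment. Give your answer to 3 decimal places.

PAF ≈ 0.381

p₁ = 0.0427, p₀ = 0.00632.
Overall risk P(Y=1) = π·p₁ + (1−π)·p₀ = 0.107×0.0427 + 0.893×0.00632 = 0.010213.
Under exogeneity, PAF = [P(Y=1) − p₀] / P(Y=1).
PAF = (0.010213 − 0.00632) / 0.010213 ≈ 0.3812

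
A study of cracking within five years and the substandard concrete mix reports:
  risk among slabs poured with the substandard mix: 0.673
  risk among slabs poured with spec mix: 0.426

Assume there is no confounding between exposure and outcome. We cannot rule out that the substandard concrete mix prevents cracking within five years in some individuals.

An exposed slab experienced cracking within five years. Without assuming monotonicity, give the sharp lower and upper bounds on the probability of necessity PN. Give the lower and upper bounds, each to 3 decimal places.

0.367 ≤ PN ≤ 0.853

Let p₁ = 0.673, p₀ = 0.426.
Under exogeneity alone the bounds on PN are max{0,(p₁−p₀)/p₁} ≤ PN ≤ min{1,(1−p₀)/p₁}.
  lower = (p₁ − p₀)/p₁ = 0.247 / 0.673 ≈ 0.3670
  upper = min{1, (1 − p₀)/p₁} = 0.574 / 0.673 ≈ 0.8529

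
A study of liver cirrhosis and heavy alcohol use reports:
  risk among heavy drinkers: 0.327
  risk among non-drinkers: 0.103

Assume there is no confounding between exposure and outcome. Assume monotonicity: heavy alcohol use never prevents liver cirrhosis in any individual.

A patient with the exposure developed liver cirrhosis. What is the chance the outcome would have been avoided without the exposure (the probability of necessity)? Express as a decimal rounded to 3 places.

PN ≈ 0.685

Let p₁ = 0.327, p₀ = 0.103.
Under exogeneity and monotonicity, PN = (p₁ − p₀) / p₁.
PN = (0.327 − 0.103) / 0.327 = 0.224 / 0.327 ≈ 0.6850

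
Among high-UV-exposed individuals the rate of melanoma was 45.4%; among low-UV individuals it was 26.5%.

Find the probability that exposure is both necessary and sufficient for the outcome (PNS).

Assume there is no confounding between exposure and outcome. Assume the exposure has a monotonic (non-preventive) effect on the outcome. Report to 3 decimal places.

PNS ≈ 0.189

p₁ = 0.454, p₀ = 0.265.
Under exogeneity and monotonicity, PNS = p₁ − p₀.
PNS = 0.454 − 0.265 = 0.189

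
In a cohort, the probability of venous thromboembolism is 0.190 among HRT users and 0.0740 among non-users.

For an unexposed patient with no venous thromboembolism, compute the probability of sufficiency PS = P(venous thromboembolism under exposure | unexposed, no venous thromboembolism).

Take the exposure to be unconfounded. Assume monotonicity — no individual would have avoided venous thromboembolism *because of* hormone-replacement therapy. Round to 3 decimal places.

PS ≈ 0.125

Let p₁ = 0.19, p₀ = 0.074.
Under exogeneity and monotonicity, PS = (p₁ − p₀) / (1 − p₀).
PS = (0.19 − 0.074) / (1 − 0.074) = 0.116 / 0.926 ≈ 0.1253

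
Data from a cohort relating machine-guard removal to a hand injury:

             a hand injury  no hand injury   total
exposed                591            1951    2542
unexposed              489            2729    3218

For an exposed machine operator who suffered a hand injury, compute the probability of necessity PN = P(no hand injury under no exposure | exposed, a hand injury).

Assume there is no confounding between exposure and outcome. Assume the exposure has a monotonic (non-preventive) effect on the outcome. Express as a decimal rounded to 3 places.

p₁ = P(outcome | exposed) = 591/2542 = 0.23249
p₀ = P(outcome | unexposed) = 489/3218 = 0.15196
Under exogeneity and monotonicity, PN = (p₁ − p₀)/p₁.
PN = (0.23249 − 0.15196) / 0.23249 ≈ 0.3464

PN ≈ 0.346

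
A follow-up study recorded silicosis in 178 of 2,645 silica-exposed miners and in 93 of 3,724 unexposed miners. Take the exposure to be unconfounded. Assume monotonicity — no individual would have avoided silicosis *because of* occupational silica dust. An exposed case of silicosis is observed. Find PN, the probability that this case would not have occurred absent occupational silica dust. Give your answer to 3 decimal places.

PN ≈ 0.629

p₁ = P(outcome | exposed) = 178/2645 = 0.067297
p₀ = P(outcome | unexposed) = 93/3724 = 0.024973
Under exogeneity and monotonicity, PN = (p₁ − p₀) / p₁.
PN = (0.067297 − 0.024973) / 0.067297 = 0.042324 / 0.067297 ≈ 0.6289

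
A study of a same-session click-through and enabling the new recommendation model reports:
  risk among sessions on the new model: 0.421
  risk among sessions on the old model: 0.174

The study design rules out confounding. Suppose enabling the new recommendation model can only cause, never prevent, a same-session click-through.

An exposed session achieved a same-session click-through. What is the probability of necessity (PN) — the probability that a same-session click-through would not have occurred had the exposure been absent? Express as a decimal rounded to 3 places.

PN ≈ 0.587

Let p₁ = 0.421, p₀ = 0.174.
Under exogeneity and monotonicity, PN = (p₁ − p₀) / p₁.
PN = (0.421 − 0.174) / 0.421 = 0.247 / 0.421 ≈ 0.5867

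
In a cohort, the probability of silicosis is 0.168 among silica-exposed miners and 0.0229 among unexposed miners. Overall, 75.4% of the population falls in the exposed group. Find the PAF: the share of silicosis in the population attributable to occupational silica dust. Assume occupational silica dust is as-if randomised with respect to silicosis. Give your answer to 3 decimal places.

Let p₁ = 0.168, p₀ = 0.0229.
Overall risk P(Y=1) = π·p₁ + (1−π)·p₀ = 0.754×0.168 + 0.246×0.0229 = 0.13231.
Under exogeneity, PAF = [P(Y=1) − p₀] / P(Y=1).
PAF = (0.13231 − 0.0229) / 0.13231 ≈ 0.8269

PAF ≈ 0.827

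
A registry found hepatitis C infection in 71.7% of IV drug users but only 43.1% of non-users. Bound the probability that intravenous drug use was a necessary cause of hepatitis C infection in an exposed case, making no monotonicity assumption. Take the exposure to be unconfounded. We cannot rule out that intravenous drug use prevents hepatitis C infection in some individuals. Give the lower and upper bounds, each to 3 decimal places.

0.399 ≤ PN ≤ 0.794

p₁ = 0.717, p₀ = 0.431.
Under exogeneity alone the bounds on PN are max{0,(p₁−p₀)/p₁} ≤ PN ≤ min{1,(1−p₀)/p₁}.
  lower = (p₁ − p₀)/p₁ = 0.286 / 0.717 ≈ 0.3989
  upper = min{1, (1 − p₀)/p₁} = 0.569 / 0.717 ≈ 0.7936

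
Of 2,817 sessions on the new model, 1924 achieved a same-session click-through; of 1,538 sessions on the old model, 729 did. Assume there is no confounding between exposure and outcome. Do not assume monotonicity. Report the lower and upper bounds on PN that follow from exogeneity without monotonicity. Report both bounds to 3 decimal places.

p₁ = P(outcome | exposed) = 1924/2817 = 0.683
p₀ = P(outcome | unexposed) = 729/1538 = 0.47399
Under exogeneity alone the bounds on PN are max{0,(p₁−p₀)/p₁} ≤ PN ≤ min{1,(1−p₀)/p₁}.
  lower = (p₁ − p₀)/p₁ = 0.209 / 0.683 ≈ 0.3060
  upper = min{1, (1 − p₀)/p₁} = 0.52601 / 0.683 ≈ 0.7701

0.306 ≤ PN ≤ 0.770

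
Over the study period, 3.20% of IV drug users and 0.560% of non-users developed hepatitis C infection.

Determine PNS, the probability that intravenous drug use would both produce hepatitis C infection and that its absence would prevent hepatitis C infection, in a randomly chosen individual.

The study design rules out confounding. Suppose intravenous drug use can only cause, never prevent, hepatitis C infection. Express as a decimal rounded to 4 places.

PNS ≈ 0.0264

p₁ = 0.032, p₀ = 0.0056.
Under exogeneity and monotonicity, PNS = p₁ − p₀.
PNS = 0.032 − 0.0056 = 0.0264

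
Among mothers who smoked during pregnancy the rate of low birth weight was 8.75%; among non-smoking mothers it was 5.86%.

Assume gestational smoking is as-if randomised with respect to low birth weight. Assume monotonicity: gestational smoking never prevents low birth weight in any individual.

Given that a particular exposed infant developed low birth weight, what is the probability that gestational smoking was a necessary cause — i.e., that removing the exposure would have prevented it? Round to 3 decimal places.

p₁ = 0.0875, p₀ = 0.0586.
Under exogeneity and monotonicity, PN = (p₁ − p₀) / p₁.
PN = (0.0875 − 0.0586) / 0.0875 = 0.0289 / 0.0875 ≈ 0.3303

PN ≈ 0.330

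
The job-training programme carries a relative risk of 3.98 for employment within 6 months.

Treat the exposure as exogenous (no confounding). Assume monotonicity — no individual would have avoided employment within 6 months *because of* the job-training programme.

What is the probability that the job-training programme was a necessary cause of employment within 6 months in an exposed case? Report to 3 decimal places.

PN ≈ 0.749

Under exogeneity and monotonicity, PN = (RR − 1) / RR = 1 − 1/RR.
PN = (3.98 − 1) / 3.98 = 2.98 / 3.98 ≈ 0.7487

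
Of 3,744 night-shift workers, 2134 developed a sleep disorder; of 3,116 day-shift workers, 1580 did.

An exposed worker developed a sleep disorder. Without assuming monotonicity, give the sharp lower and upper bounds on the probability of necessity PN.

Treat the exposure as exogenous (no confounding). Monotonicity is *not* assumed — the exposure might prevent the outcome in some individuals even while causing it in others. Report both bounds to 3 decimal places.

0.110 ≤ PN ≤ 0.865

p₁ = P(outcome | exposed) = 2134/3744 = 0.56998
p₀ = P(outcome | unexposed) = 1580/3116 = 0.50706
Under exogeneity alone the bounds on PN are max{0,(p₁−p₀)/p₁} ≤ PN ≤ min{1,(1−p₀)/p₁}.
  lower = (p₁ − p₀)/p₁ = 0.062918 / 0.56998 ≈ 0.1104
  upper = min{1, (1 − p₀)/p₁} = 0.49294 / 0.56998 ≈ 0.8648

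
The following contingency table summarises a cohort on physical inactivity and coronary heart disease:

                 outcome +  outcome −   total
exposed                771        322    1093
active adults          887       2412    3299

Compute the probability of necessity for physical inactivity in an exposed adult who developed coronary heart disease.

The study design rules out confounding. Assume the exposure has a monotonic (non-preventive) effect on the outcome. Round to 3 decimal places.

p₁ = P(outcome | exposed) = 771/1093 = 0.7054
p₀ = P(outcome | unexposed) = 887/3299 = 0.26887
Under exogeneity and monotonicity, PN = (p₁ − p₀) / p₁.
PN = (0.7054 − 0.26887) / 0.7054 = 0.43653 / 0.7054 ≈ 0.6188

PN ≈ 0.619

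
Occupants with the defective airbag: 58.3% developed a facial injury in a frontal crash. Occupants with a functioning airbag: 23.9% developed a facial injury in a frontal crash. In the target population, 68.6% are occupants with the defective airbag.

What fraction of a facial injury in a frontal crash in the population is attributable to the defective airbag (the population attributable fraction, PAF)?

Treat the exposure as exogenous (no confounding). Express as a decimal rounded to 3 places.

PAF ≈ 0.497

p₁ = 0.583, p₀ = 0.239.
Overall risk P(Y=1) = π·p₁ + (1−π)·p₀ = 0.686×0.583 + 0.314×0.239 = 0.47498.
Under exogeneity, PAF = [P(Y=1) − p₀] / P(Y=1).
PAF = (0.47498 − 0.239) / 0.47498 ≈ 0.4968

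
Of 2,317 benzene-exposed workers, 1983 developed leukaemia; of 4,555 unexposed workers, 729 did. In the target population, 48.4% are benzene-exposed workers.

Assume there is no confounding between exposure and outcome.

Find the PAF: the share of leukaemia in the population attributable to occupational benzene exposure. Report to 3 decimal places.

p₁ = P(outcome | exposed) = 1983/2317 = 0.85585
p₀ = P(outcome | unexposed) = 729/4555 = 0.16004
Overall risk P(Y=1) = π·p₁ + (1−π)·p₀ = 0.484×0.85585 + 0.516×0.16004 = 0.49681.
Under exogeneity, PAF = [P(Y=1) − p₀] / P(Y=1).
PAF = (0.49681 − 0.16004) / 0.49681 ≈ 0.6779

PAF ≈ 0.678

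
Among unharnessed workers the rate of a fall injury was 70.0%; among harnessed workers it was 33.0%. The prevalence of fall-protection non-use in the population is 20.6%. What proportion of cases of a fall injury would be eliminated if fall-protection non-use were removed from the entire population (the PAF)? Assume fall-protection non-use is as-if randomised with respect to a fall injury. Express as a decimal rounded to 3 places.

p₁ = 0.7, p₀ = 0.33.
Overall risk P(Y=1) = π·p₁ + (1−π)·p₀ = 0.206×0.7 + 0.794×0.33 = 0.40622.
Under exogeneity, PAF = [P(Y=1) − p₀] / P(Y=1).
PAF = (0.40622 − 0.33) / 0.40622 ≈ 0.1876

PAF ≈ 0.188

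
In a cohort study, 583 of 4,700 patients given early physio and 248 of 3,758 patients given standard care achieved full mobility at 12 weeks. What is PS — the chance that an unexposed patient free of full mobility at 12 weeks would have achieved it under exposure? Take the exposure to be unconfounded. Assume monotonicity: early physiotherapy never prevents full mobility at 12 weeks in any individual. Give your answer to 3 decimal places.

p₁ = P(outcome | exposed) = 583/4700 = 0.12404
p₀ = P(outcome | unexposed) = 248/3758 = 0.065993
Under exogeneity and monotonicity, PS = (p₁ − p₀) / (1 − p₀).
PS = (0.12404 − 0.065993) / (1 − 0.065993) = 0.05805 / 0.93401 ≈ 0.0622

PS ≈ 0.062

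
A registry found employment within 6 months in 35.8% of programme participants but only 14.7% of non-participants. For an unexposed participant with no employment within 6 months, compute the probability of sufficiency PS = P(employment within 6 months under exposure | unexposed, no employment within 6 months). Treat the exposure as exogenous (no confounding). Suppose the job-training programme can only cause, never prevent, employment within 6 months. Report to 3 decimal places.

p₁ = 0.358, p₀ = 0.147.
Under exogeneity and monotonicity, PS = (p₁ − p₀) / (1 − p₀).
PS = (0.358 − 0.147) / (1 − 0.147) = 0.211 / 0.853 ≈ 0.2474

PS ≈ 0.247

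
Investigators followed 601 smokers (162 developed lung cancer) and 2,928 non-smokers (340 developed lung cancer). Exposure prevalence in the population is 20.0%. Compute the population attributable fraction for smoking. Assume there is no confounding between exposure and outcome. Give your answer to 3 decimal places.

PAF ≈ 0.209

p₁ = P(outcome | exposed) = 162/601 = 0.26955
p₀ = P(outcome | unexposed) = 340/2928 = 0.11612
Overall risk P(Y=1) = π·p₁ + (1−π)·p₀ = 0.2×0.26955 + 0.8×0.11612 = 0.14681.
Under exogeneity, PAF = [P(Y=1) − p₀] / P(Y=1).
PAF = (0.14681 − 0.11612) / 0.14681 ≈ 0.2090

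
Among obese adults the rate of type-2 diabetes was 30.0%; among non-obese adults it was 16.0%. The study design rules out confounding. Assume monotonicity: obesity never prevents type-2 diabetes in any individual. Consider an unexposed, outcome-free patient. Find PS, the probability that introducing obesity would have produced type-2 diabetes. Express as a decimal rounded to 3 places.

p₁ = 0.3, p₀ = 0.16.
Under exogeneity and monotonicity, PS = (p₁ − p₀) / (1 − p₀).
PS = (0.3 − 0.16) / (1 − 0.16) = 0.14 / 0.84 ≈ 0.1667

PS ≈ 0.167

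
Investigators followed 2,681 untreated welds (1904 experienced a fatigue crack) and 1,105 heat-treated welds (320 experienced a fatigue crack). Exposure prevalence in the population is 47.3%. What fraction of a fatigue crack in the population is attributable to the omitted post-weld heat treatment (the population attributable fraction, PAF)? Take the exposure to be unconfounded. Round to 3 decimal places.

PAF ≈ 0.407

p₁ = P(outcome | exposed) = 1904/2681 = 0.71018
p₀ = P(outcome | unexposed) = 320/1105 = 0.28959
Overall risk P(Y=1) = π·p₁ + (1−π)·p₀ = 0.473×0.71018 + 0.527×0.28959 = 0.48853.
Under exogeneity, PAF = [P(Y=1) − p₀] / P(Y=1).
PAF = (0.48853 − 0.28959) / 0.48853 ≈ 0.4072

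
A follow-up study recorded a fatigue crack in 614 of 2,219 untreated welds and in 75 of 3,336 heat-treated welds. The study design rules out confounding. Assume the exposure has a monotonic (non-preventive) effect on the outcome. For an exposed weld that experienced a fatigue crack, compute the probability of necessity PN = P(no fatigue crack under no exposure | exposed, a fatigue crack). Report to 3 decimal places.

p₁ = P(outcome | exposed) = 614/2219 = 0.2767
p₀ = P(outcome | unexposed) = 75/3336 = 0.022482
Under exogeneity and monotonicity, PN = (p₁ − p₀) / p₁.
PN = (0.2767 − 0.022482) / 0.2767 = 0.25422 / 0.2767 ≈ 0.9187

PN ≈ 0.919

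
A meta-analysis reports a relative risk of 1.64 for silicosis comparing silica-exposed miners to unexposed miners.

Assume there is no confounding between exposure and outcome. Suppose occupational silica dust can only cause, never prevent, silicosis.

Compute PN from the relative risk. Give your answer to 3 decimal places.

Under exogeneity and monotonicity, PN = (RR − 1) / RR = 1 − 1/RR.
PN = (1.64 − 1) / 1.64 = 0.64 / 1.64 ≈ 0.3902

PN ≈ 0.390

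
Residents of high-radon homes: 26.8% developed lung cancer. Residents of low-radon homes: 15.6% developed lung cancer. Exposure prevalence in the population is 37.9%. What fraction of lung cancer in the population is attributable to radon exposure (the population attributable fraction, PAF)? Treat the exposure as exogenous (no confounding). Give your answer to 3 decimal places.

p₁ = 0.268, p₀ = 0.156.
Overall risk P(Y=1) = π·p₁ + (1−π)·p₀ = 0.379×0.268 + 0.621×0.156 = 0.19845.
Under exogeneity, PAF = [P(Y=1) − p₀] / P(Y=1).
PAF = (0.19845 − 0.156) / 0.19845 ≈ 0.2139

PAF ≈ 0.214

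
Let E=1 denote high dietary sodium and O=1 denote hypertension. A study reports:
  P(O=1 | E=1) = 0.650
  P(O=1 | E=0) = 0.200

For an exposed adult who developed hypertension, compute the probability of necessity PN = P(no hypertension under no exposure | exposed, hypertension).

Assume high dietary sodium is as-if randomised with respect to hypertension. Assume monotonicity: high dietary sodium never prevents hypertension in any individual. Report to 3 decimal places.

PN ≈ 0.692

Let p₁ = 0.65, p₀ = 0.2.
Under exogeneity and monotonicity, PN = (p₁ − p₀) / p₁.
PN = (0.65 − 0.2) / 0.65 = 0.45 / 0.65 ≈ 0.6923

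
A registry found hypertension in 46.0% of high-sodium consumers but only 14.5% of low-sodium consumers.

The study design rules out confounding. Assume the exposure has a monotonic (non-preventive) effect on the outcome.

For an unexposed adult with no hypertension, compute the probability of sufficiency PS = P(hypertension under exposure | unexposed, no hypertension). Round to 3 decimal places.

PS ≈ 0.368

p₁ = 0.46, p₀ = 0.145.
Under exogeneity and monotonicity, PS = (p₁ − p₀) / (1 − p₀).
PS = (0.46 − 0.145) / (1 − 0.145) = 0.315 / 0.855 ≈ 0.3684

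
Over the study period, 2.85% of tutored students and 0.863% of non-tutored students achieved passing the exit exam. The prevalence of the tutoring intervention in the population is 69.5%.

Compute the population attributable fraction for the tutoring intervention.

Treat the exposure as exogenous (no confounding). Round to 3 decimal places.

p₁ = 0.0285, p₀ = 0.00863.
Overall risk P(Y=1) = π·p₁ + (1−π)·p₀ = 0.695×0.0285 + 0.305×0.00863 = 0.02244.
Under exogeneity, PAF = [P(Y=1) − p₀] / P(Y=1).
PAF = (0.02244 − 0.00863) / 0.02244 ≈ 0.6154

PAF ≈ 0.615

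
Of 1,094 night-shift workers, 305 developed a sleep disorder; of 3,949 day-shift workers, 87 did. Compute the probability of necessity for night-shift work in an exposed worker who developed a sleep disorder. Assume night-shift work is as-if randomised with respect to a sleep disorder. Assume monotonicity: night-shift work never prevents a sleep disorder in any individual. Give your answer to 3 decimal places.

p₁ = P(outcome | exposed) = 305/1094 = 0.27879
p₀ = P(outcome | unexposed) = 87/3949 = 0.022031
Under exogeneity and monotonicity, PN = (p₁ − p₀) / p₁.
PN = (0.27879 − 0.022031) / 0.27879 = 0.25676 / 0.27879 ≈ 0.9210

PN ≈ 0.921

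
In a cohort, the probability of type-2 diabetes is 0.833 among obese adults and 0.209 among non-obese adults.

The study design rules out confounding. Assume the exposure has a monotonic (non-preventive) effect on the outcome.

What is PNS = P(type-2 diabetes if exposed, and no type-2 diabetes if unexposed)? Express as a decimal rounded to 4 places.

Let p₁ = 0.833, p₀ = 0.209.
Under exogeneity and monotonicity, PNS = p₁ − p₀.
PNS = 0.833 − 0.209 = 0.624

PNS ≈ 0.6240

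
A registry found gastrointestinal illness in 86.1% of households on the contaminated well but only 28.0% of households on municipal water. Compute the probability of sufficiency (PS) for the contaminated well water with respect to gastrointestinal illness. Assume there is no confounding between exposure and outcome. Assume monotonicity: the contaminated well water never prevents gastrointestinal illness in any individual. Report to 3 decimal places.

PS ≈ 0.807

p₁ = 0.861, p₀ = 0.28.
Under exogeneity and monotonicity, PS = (p₁ − p₀) / (1 − p₀).
PS = (0.861 − 0.28) / (1 − 0.28) = 0.581 / 0.72 ≈ 0.8069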